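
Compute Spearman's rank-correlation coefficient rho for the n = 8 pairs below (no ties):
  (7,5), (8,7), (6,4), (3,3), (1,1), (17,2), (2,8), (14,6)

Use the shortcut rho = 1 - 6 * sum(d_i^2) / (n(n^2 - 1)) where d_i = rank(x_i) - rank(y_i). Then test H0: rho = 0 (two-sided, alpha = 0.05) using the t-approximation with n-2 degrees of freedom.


Step 1: Rank x and y separately (midranks; no ties here).
rank(x): 7->5, 8->6, 6->4, 3->3, 1->1, 17->8, 2->2, 14->7
rank(y): 5->5, 7->7, 4->4, 3->3, 1->1, 2->2, 8->8, 6->6
Step 2: d_i = R_x(i) - R_y(i); compute d_i^2.
  (5-5)^2=0, (6-7)^2=1, (4-4)^2=0, (3-3)^2=0, (1-1)^2=0, (8-2)^2=36, (2-8)^2=36, (7-6)^2=1
sum(d^2) = 74.
Step 3: rho = 1 - 6*74 / (8*(8^2 - 1)) = 1 - 444/504 = 0.119048.
Step 4: Under H0, t = rho * sqrt((n-2)/(1-rho^2)) = 0.2937 ~ t(6).
Step 5: Two-sided p-value from the t-distribution with 6 df = 0.778886.
Step 6: alpha = 0.05. fail to reject H0.

rho = 0.1190, p = 0.778886, fail to reject H0 at alpha = 0.05.


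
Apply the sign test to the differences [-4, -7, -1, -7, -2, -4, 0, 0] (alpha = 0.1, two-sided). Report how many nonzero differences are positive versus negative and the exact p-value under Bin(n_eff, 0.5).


Step 1: Discard zero differences. Original n = 8; n_eff = number of nonzero differences = 6.
Nonzero differences (with sign): -4, -7, -1, -7, -2, -4
Step 2: Count signs: positive = 0, negative = 6.
Step 3: Under H0: P(positive) = 0.5, so the number of positives S ~ Bin(6, 0.5).
Step 4: Two-sided exact p-value = sum of Bin(6,0.5) probabilities at or below the observed probability = 0.031250.
Step 5: alpha = 0.1. reject H0.

n_eff = 6, pos = 0, neg = 6, p = 0.031250, reject H0.


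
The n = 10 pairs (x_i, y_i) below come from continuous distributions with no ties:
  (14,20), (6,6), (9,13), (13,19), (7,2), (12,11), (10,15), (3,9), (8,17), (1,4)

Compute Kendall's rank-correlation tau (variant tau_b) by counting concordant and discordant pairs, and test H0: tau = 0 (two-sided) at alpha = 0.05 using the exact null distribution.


Step 1: Enumerate the 45 unordered pairs (i,j) with i<j and classify each by sign(x_j-x_i) * sign(y_j-y_i).
  (1,2):dx=-8,dy=-14->C; (1,3):dx=-5,dy=-7->C; (1,4):dx=-1,dy=-1->C; (1,5):dx=-7,dy=-18->C
  (1,6):dx=-2,dy=-9->C; (1,7):dx=-4,dy=-5->C; (1,8):dx=-11,dy=-11->C; (1,9):dx=-6,dy=-3->C
  (1,10):dx=-13,dy=-16->C; (2,3):dx=+3,dy=+7->C; (2,4):dx=+7,dy=+13->C; (2,5):dx=+1,dy=-4->D
  (2,6):dx=+6,dy=+5->C; (2,7):dx=+4,dy=+9->C; (2,8):dx=-3,dy=+3->D; (2,9):dx=+2,dy=+11->C
  (2,10):dx=-5,dy=-2->C; (3,4):dx=+4,dy=+6->C; (3,5):dx=-2,dy=-11->C; (3,6):dx=+3,dy=-2->D
  (3,7):dx=+1,dy=+2->C; (3,8):dx=-6,dy=-4->C; (3,9):dx=-1,dy=+4->D; (3,10):dx=-8,dy=-9->C
  (4,5):dx=-6,dy=-17->C; (4,6):dx=-1,dy=-8->C; (4,7):dx=-3,dy=-4->C; (4,8):dx=-10,dy=-10->C
  (4,9):dx=-5,dy=-2->C; (4,10):dx=-12,dy=-15->C; (5,6):dx=+5,dy=+9->C; (5,7):dx=+3,dy=+13->C
  (5,8):dx=-4,dy=+7->D; (5,9):dx=+1,dy=+15->C; (5,10):dx=-6,dy=+2->D; (6,7):dx=-2,dy=+4->D
  (6,8):dx=-9,dy=-2->C; (6,9):dx=-4,dy=+6->D; (6,10):dx=-11,dy=-7->C; (7,8):dx=-7,dy=-6->C
  (7,9):dx=-2,dy=+2->D; (7,10):dx=-9,dy=-11->C; (8,9):dx=+5,dy=+8->C; (8,10):dx=-2,dy=-5->C
  (9,10):dx=-7,dy=-13->C
Step 2: C = 36, D = 9, total pairs = 45.
Step 3: tau = (C - D)/(n(n-1)/2) = (36 - 9)/45 = 0.600000.
Step 4: Exact two-sided p-value (enumerate n! = 3628800 permutations of y under H0): p = 0.016666.
Step 5: alpha = 0.05. reject H0.

tau_b = 0.6000 (C=36, D=9), p = 0.016666, reject H0.


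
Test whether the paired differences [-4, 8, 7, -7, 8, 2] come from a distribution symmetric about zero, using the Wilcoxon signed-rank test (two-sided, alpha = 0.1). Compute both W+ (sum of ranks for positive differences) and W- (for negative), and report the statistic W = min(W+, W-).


Step 1: Drop any zero differences (none here) and take |d_i|.
|d| = [4, 8, 7, 7, 8, 2]
Step 2: Midrank |d_i| (ties get averaged ranks).
ranks: |4|->2, |8|->5.5, |7|->3.5, |7|->3.5, |8|->5.5, |2|->1
Step 3: Attach original signs; sum ranks with positive sign and with negative sign.
W+ = 5.5 + 3.5 + 5.5 + 1 = 15.5
W- = 2 + 3.5 = 5.5
(Check: W+ + W- = 21 should equal n(n+1)/2 = 21.)
Step 4: Test statistic W = min(W+, W-) = 5.5.
Step 5: Ties in |d|, so use the tie-corrected normal approximation.
        E[W] = n(n+1)/4 = 6*7/4 = 10.5.
        Tie groups: |d|=7 (t=2), |d|=8 (t=2); sum(t^3 - t) = 12.
        Var[W] = n(n+1)(2n+1)/24 - sum(t^3-t)/48 = 546/24 - 12/48 = 22.5.
        z = (W - E[W]) / sqrt(Var[W]) = (5.5 - 10.5) / 4.7434 = -1.0541.
        Two-sided p = 2*Phi(z) = 0.291841.
Step 6: alpha = 0.1. fail to reject H0.

W+ = 15.5, W- = 5.5, W = min = 5.5, p = 0.291841, fail to reject H0.


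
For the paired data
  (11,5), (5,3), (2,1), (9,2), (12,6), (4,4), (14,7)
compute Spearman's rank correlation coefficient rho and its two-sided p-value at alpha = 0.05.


Step 1: Rank x and y separately (midranks; no ties here).
rank(x): 11->5, 5->3, 2->1, 9->4, 12->6, 4->2, 14->7
rank(y): 5->5, 3->3, 1->1, 2->2, 6->6, 4->4, 7->7
Step 2: d_i = R_x(i) - R_y(i); compute d_i^2.
  (5-5)^2=0, (3-3)^2=0, (1-1)^2=0, (4-2)^2=4, (6-6)^2=0, (2-4)^2=4, (7-7)^2=0
sum(d^2) = 8.
Step 3: rho = 1 - 6*8 / (7*(7^2 - 1)) = 1 - 48/336 = 0.857143.
Step 4: Under H0, t = rho * sqrt((n-2)/(1-rho^2)) = 3.7210 ~ t(5).
Step 5: Two-sided p-value from the t-distribution with 5 df = 0.013697.
Step 6: alpha = 0.05. reject H0.

rho = 0.8571, p = 0.013697, reject H0 at alpha = 0.05.


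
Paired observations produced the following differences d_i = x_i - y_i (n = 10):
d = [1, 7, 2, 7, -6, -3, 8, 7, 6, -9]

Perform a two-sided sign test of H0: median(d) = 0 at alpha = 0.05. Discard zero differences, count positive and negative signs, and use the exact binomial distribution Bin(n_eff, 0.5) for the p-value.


Step 1: Discard zero differences. Original n = 10; n_eff = number of nonzero differences = 10.
Nonzero differences (with sign): +1, +7, +2, +7, -6, -3, +8, +7, +6, -9
Step 2: Count signs: positive = 7, negative = 3.
Step 3: Under H0: P(positive) = 0.5, so the number of positives S ~ Bin(10, 0.5).
Step 4: Two-sided exact p-value = sum of Bin(10,0.5) probabilities at or below the observed probability = 0.343750.
Step 5: alpha = 0.05. fail to reject H0.

n_eff = 10, pos = 7, neg = 3, p = 0.343750, fail to reject H0.


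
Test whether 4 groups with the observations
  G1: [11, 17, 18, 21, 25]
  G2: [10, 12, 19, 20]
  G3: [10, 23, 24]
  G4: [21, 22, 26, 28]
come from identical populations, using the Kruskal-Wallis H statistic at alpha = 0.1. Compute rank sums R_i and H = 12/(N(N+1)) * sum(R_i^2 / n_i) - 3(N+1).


Step 1: Combine all N = 16 observations and assign midranks.
sorted (value, group, rank): (10,G2,1.5), (10,G3,1.5), (11,G1,3), (12,G2,4), (17,G1,5), (18,G1,6), (19,G2,7), (20,G2,8), (21,G1,9.5), (21,G4,9.5), (22,G4,11), (23,G3,12), (24,G3,13), (25,G1,14), (26,G4,15), (28,G4,16)
Step 2: Sum ranks within each group.
R_1 = 37.5 (n_1 = 5)
R_2 = 20.5 (n_2 = 4)
R_3 = 26.5 (n_3 = 3)
R_4 = 51.5 (n_4 = 4)
Step 3: H = 12/(N(N+1)) * sum(R_i^2/n_i) - 3(N+1)
     = 12/(16*17) * (37.5^2/5 + 20.5^2/4 + 26.5^2/3 + 51.5^2/4) - 3*17
     = 0.044118 * 1283.46 - 51
     = 5.623162.
Step 4: Ties present; correction factor C = 1 - 12/(16^3 - 16) = 0.997059. Corrected H = 5.623162 / 0.997059 = 5.639749.
Step 5: Under H0, H ~ chi^2(3); p-value = 0.130515.
Step 6: alpha = 0.1. fail to reject H0.

H = 5.6397, df = 3, p = 0.130515, fail to reject H0.


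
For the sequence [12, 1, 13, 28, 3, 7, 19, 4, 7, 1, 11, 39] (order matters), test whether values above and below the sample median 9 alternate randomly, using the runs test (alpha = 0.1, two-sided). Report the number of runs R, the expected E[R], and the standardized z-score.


Step 1: Compute median = 9; label A = above, B = below.
Labels in order: ABAABBABBBAA  (n_A = 6, n_B = 6)
Step 2: Count runs R = 7.
Step 3: Under H0 (random ordering), E[R] = 2*n_A*n_B/(n_A+n_B) + 1 = 2*6*6/12 + 1 = 7.0000.
        Var[R] = 2*n_A*n_B*(2*n_A*n_B - n_A - n_B) / ((n_A+n_B)^2 * (n_A+n_B-1)) = 4320/1584 = 2.7273.
        SD[R] = 1.6514.
Step 4: R = E[R], so z = 0 with no continuity correction.
Step 5: Two-sided p-value via normal approximation = 2*(1 - Phi(|z|)) = 1.000000.
Step 6: alpha = 0.1. fail to reject H0.

R = 7, z = 0.0000, p = 1.000000, fail to reject H0.


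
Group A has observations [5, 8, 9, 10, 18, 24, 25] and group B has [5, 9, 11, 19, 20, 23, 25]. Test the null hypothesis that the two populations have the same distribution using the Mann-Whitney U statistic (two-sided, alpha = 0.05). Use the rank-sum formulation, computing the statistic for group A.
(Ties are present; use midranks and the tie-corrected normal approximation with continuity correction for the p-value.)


Step 1: Combine and sort all 14 observations; assign midranks.
sorted (value, group): (5,X), (5,Y), (8,X), (9,X), (9,Y), (10,X), (11,Y), (18,X), (19,Y), (20,Y), (23,Y), (24,X), (25,X), (25,Y)
ranks: 5->1.5, 5->1.5, 8->3, 9->4.5, 9->4.5, 10->6, 11->7, 18->8, 19->9, 20->10, 23->11, 24->12, 25->13.5, 25->13.5
Step 2: Rank sum for X: R1 = 1.5 + 3 + 4.5 + 6 + 8 + 12 + 13.5 = 48.5.
Step 3: U_X = R1 - n1(n1+1)/2 = 48.5 - 7*8/2 = 48.5 - 28 = 20.5.
       U_Y = n1*n2 - U_X = 49 - 20.5 = 28.5.
Step 4: Ties are present, so use the tie-corrected normal approximation (with continuity correction) for the p-value.
Step 5: p-value = 0.653652; compare to alpha = 0.05. fail to reject H0.

U_X = 20.5, p = 0.653652, fail to reject H0 at alpha = 0.05.


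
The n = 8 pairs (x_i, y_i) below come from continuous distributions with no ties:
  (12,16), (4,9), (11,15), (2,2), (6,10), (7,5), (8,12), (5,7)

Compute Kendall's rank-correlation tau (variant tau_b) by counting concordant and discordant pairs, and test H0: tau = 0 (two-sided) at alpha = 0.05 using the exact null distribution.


Step 1: Enumerate the 28 unordered pairs (i,j) with i<j and classify each by sign(x_j-x_i) * sign(y_j-y_i).
  (1,2):dx=-8,dy=-7->C; (1,3):dx=-1,dy=-1->C; (1,4):dx=-10,dy=-14->C; (1,5):dx=-6,dy=-6->C
  (1,6):dx=-5,dy=-11->C; (1,7):dx=-4,dy=-4->C; (1,8):dx=-7,dy=-9->C; (2,3):dx=+7,dy=+6->C
  (2,4):dx=-2,dy=-7->C; (2,5):dx=+2,dy=+1->C; (2,6):dx=+3,dy=-4->D; (2,7):dx=+4,dy=+3->C
  (2,8):dx=+1,dy=-2->D; (3,4):dx=-9,dy=-13->C; (3,5):dx=-5,dy=-5->C; (3,6):dx=-4,dy=-10->C
  (3,7):dx=-3,dy=-3->C; (3,8):dx=-6,dy=-8->C; (4,5):dx=+4,dy=+8->C; (4,6):dx=+5,dy=+3->C
  (4,7):dx=+6,dy=+10->C; (4,8):dx=+3,dy=+5->C; (5,6):dx=+1,dy=-5->D; (5,7):dx=+2,dy=+2->C
  (5,8):dx=-1,dy=-3->C; (6,7):dx=+1,dy=+7->C; (6,8):dx=-2,dy=+2->D; (7,8):dx=-3,dy=-5->C
Step 2: C = 24, D = 4, total pairs = 28.
Step 3: tau = (C - D)/(n(n-1)/2) = (24 - 4)/28 = 0.714286.
Step 4: Exact two-sided p-value (enumerate n! = 40320 permutations of y under H0): p = 0.014137.
Step 5: alpha = 0.05. reject H0.

tau_b = 0.7143 (C=24, D=4), p = 0.014137, reject H0.


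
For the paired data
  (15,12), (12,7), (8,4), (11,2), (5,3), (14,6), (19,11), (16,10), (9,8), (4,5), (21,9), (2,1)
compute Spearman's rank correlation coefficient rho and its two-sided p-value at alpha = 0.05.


Step 1: Rank x and y separately (midranks; no ties here).
rank(x): 15->9, 12->7, 8->4, 11->6, 5->3, 14->8, 19->11, 16->10, 9->5, 4->2, 21->12, 2->1
rank(y): 12->12, 7->7, 4->4, 2->2, 3->3, 6->6, 11->11, 10->10, 8->8, 5->5, 9->9, 1->1
Step 2: d_i = R_x(i) - R_y(i); compute d_i^2.
  (9-12)^2=9, (7-7)^2=0, (4-4)^2=0, (6-2)^2=16, (3-3)^2=0, (8-6)^2=4, (11-11)^2=0, (10-10)^2=0, (5-8)^2=9, (2-5)^2=9, (12-9)^2=9, (1-1)^2=0
sum(d^2) = 56.
Step 3: rho = 1 - 6*56 / (12*(12^2 - 1)) = 1 - 336/1716 = 0.804196.
Step 4: Under H0, t = rho * sqrt((n-2)/(1-rho^2)) = 4.2787 ~ t(10).
Step 5: Two-sided p-value from the t-distribution with 10 df = 0.001615.
Step 6: alpha = 0.05. reject H0.

rho = 0.8042, p = 0.001615, reject H0 at alpha = 0.05.


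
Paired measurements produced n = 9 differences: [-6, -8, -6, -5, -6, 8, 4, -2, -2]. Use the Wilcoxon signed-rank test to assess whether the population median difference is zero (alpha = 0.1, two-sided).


Step 1: Drop any zero differences (none here) and take |d_i|.
|d| = [6, 8, 6, 5, 6, 8, 4, 2, 2]
Step 2: Midrank |d_i| (ties get averaged ranks).
ranks: |6|->6, |8|->8.5, |6|->6, |5|->4, |6|->6, |8|->8.5, |4|->3, |2|->1.5, |2|->1.5
Step 3: Attach original signs; sum ranks with positive sign and with negative sign.
W+ = 8.5 + 3 = 11.5
W- = 6 + 8.5 + 6 + 4 + 6 + 1.5 + 1.5 = 33.5
(Check: W+ + W- = 45 should equal n(n+1)/2 = 45.)
Step 4: Test statistic W = min(W+, W-) = 11.5.
Step 5: Ties in |d|, so use the tie-corrected normal approximation.
        E[W] = n(n+1)/4 = 9*10/4 = 22.5.
        Tie groups: |d|=2 (t=2), |d|=6 (t=3), |d|=8 (t=2); sum(t^3 - t) = 36.
        Var[W] = n(n+1)(2n+1)/24 - sum(t^3-t)/48 = 1710/24 - 36/48 = 70.5.
        z = (W - E[W]) / sqrt(Var[W]) = (11.5 - 22.5) / 8.3964 = -1.3101.
        Two-sided p = 2*Phi(z) = 0.190168.
Step 6: alpha = 0.1. fail to reject H0.

W+ = 11.5, W- = 33.5, W = min = 11.5, p = 0.190168, fail to reject H0.


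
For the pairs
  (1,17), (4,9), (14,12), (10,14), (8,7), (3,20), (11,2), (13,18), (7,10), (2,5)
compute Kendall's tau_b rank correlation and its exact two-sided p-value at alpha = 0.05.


Step 1: Enumerate the 45 unordered pairs (i,j) with i<j and classify each by sign(x_j-x_i) * sign(y_j-y_i).
  (1,2):dx=+3,dy=-8->D; (1,3):dx=+13,dy=-5->D; (1,4):dx=+9,dy=-3->D; (1,5):dx=+7,dy=-10->D
  (1,6):dx=+2,dy=+3->C; (1,7):dx=+10,dy=-15->D; (1,8):dx=+12,dy=+1->C; (1,9):dx=+6,dy=-7->D
  (1,10):dx=+1,dy=-12->D; (2,3):dx=+10,dy=+3->C; (2,4):dx=+6,dy=+5->C; (2,5):dx=+4,dy=-2->D
  (2,6):dx=-1,dy=+11->D; (2,7):dx=+7,dy=-7->D; (2,8):dx=+9,dy=+9->C; (2,9):dx=+3,dy=+1->C
  (2,10):dx=-2,dy=-4->C; (3,4):dx=-4,dy=+2->D; (3,5):dx=-6,dy=-5->C; (3,6):dx=-11,dy=+8->D
  (3,7):dx=-3,dy=-10->C; (3,8):dx=-1,dy=+6->D; (3,9):dx=-7,dy=-2->C; (3,10):dx=-12,dy=-7->C
  (4,5):dx=-2,dy=-7->C; (4,6):dx=-7,dy=+6->D; (4,7):dx=+1,dy=-12->D; (4,8):dx=+3,dy=+4->C
  (4,9):dx=-3,dy=-4->C; (4,10):dx=-8,dy=-9->C; (5,6):dx=-5,dy=+13->D; (5,7):dx=+3,dy=-5->D
  (5,8):dx=+5,dy=+11->C; (5,9):dx=-1,dy=+3->D; (5,10):dx=-6,dy=-2->C; (6,7):dx=+8,dy=-18->D
  (6,8):dx=+10,dy=-2->D; (6,9):dx=+4,dy=-10->D; (6,10):dx=-1,dy=-15->C; (7,8):dx=+2,dy=+16->C
  (7,9):dx=-4,dy=+8->D; (7,10):dx=-9,dy=+3->D; (8,9):dx=-6,dy=-8->C; (8,10):dx=-11,dy=-13->C
  (9,10):dx=-5,dy=-5->C
Step 2: C = 22, D = 23, total pairs = 45.
Step 3: tau = (C - D)/(n(n-1)/2) = (22 - 23)/45 = -0.022222.
Step 4: Exact two-sided p-value (enumerate n! = 3628800 permutations of y under H0): p = 1.000000.
Step 5: alpha = 0.05. fail to reject H0.

tau_b = -0.0222 (C=22, D=23), p = 1.000000, fail to reject H0.


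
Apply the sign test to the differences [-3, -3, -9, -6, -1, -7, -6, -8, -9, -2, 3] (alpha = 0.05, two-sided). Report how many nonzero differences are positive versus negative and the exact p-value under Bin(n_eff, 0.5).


Step 1: Discard zero differences. Original n = 11; n_eff = number of nonzero differences = 11.
Nonzero differences (with sign): -3, -3, -9, -6, -1, -7, -6, -8, -9, -2, +3
Step 2: Count signs: positive = 1, negative = 10.
Step 3: Under H0: P(positive) = 0.5, so the number of positives S ~ Bin(11, 0.5).
Step 4: Two-sided exact p-value = sum of Bin(11,0.5) probabilities at or below the observed probability = 0.011719.
Step 5: alpha = 0.05. reject H0.

n_eff = 11, pos = 1, neg = 10, p = 0.011719, reject H0.


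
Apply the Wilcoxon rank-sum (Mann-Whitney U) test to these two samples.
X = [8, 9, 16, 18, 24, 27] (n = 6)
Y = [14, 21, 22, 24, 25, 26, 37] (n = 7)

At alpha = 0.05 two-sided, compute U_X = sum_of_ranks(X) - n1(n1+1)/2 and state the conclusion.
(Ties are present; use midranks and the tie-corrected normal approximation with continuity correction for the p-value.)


Step 1: Combine and sort all 13 observations; assign midranks.
sorted (value, group): (8,X), (9,X), (14,Y), (16,X), (18,X), (21,Y), (22,Y), (24,X), (24,Y), (25,Y), (26,Y), (27,X), (37,Y)
ranks: 8->1, 9->2, 14->3, 16->4, 18->5, 21->6, 22->7, 24->8.5, 24->8.5, 25->10, 26->11, 27->12, 37->13
Step 2: Rank sum for X: R1 = 1 + 2 + 4 + 5 + 8.5 + 12 = 32.5.
Step 3: U_X = R1 - n1(n1+1)/2 = 32.5 - 6*7/2 = 32.5 - 21 = 11.5.
       U_Y = n1*n2 - U_X = 42 - 11.5 = 30.5.
Step 4: Ties are present, so use the tie-corrected normal approximation (with continuity correction) for the p-value.
Step 5: p-value = 0.197926; compare to alpha = 0.05. fail to reject H0.

U_X = 11.5, p = 0.197926, fail to reject H0 at alpha = 0.05.


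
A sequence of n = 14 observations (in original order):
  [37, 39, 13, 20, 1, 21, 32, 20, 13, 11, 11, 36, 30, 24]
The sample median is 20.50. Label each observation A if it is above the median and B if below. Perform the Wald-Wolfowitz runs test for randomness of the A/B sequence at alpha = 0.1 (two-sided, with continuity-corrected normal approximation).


Step 1: Compute median = 20.50; label A = above, B = below.
Labels in order: AABBBAABBBBAAA  (n_A = 7, n_B = 7)
Step 2: Count runs R = 5.
Step 3: Under H0 (random ordering), E[R] = 2*n_A*n_B/(n_A+n_B) + 1 = 2*7*7/14 + 1 = 8.0000.
        Var[R] = 2*n_A*n_B*(2*n_A*n_B - n_A - n_B) / ((n_A+n_B)^2 * (n_A+n_B-1)) = 8232/2548 = 3.2308.
        SD[R] = 1.7974.
Step 4: Continuity-corrected z = (R + 0.5 - E[R]) / SD[R] = (5 + 0.5 - 8.0000) / 1.7974 = -1.3909.
Step 5: Two-sided p-value via normal approximation = 2*(1 - Phi(|z|)) = 0.164264.
Step 6: alpha = 0.1. fail to reject H0.

R = 5, z = -1.3909, p = 0.164264, fail to reject H0.


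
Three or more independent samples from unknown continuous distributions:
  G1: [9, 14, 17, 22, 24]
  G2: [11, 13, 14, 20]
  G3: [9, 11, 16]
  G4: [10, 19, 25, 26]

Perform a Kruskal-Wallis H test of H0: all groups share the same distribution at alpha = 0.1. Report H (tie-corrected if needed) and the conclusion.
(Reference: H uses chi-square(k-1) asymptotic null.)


Step 1: Combine all N = 16 observations and assign midranks.
sorted (value, group, rank): (9,G1,1.5), (9,G3,1.5), (10,G4,3), (11,G2,4.5), (11,G3,4.5), (13,G2,6), (14,G1,7.5), (14,G2,7.5), (16,G3,9), (17,G1,10), (19,G4,11), (20,G2,12), (22,G1,13), (24,G1,14), (25,G4,15), (26,G4,16)
Step 2: Sum ranks within each group.
R_1 = 46 (n_1 = 5)
R_2 = 30 (n_2 = 4)
R_3 = 15 (n_3 = 3)
R_4 = 45 (n_4 = 4)
Step 3: H = 12/(N(N+1)) * sum(R_i^2/n_i) - 3(N+1)
     = 12/(16*17) * (46^2/5 + 30^2/4 + 15^2/3 + 45^2/4) - 3*17
     = 0.044118 * 1229.45 - 51
     = 3.240441.
Step 4: Ties present; correction factor C = 1 - 18/(16^3 - 16) = 0.995588. Corrected H = 3.240441 / 0.995588 = 3.254801.
Step 5: Under H0, H ~ chi^2(3); p-value = 0.353983.
Step 6: alpha = 0.1. fail to reject H0.

H = 3.2548, df = 3, p = 0.353983, fail to reject H0.


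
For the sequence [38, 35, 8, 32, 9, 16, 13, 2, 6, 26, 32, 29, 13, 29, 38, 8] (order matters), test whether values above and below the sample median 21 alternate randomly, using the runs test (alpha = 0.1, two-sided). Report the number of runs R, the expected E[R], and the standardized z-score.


Step 1: Compute median = 21; label A = above, B = below.
Labels in order: AABABBBBBAAABAAB  (n_A = 8, n_B = 8)
Step 2: Count runs R = 8.
Step 3: Under H0 (random ordering), E[R] = 2*n_A*n_B/(n_A+n_B) + 1 = 2*8*8/16 + 1 = 9.0000.
        Var[R] = 2*n_A*n_B*(2*n_A*n_B - n_A - n_B) / ((n_A+n_B)^2 * (n_A+n_B-1)) = 14336/3840 = 3.7333.
        SD[R] = 1.9322.
Step 4: Continuity-corrected z = (R + 0.5 - E[R]) / SD[R] = (8 + 0.5 - 9.0000) / 1.9322 = -0.2588.
Step 5: Two-sided p-value via normal approximation = 2*(1 - Phi(|z|)) = 0.795809.
Step 6: alpha = 0.1. fail to reject H0.

R = 8, z = -0.2588, p = 0.795809, fail to reject H0.


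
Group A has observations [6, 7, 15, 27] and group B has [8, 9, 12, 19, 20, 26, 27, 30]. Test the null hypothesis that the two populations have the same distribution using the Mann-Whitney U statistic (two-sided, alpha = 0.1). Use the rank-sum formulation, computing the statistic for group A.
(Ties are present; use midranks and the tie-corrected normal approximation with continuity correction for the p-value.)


Step 1: Combine and sort all 12 observations; assign midranks.
sorted (value, group): (6,X), (7,X), (8,Y), (9,Y), (12,Y), (15,X), (19,Y), (20,Y), (26,Y), (27,X), (27,Y), (30,Y)
ranks: 6->1, 7->2, 8->3, 9->4, 12->5, 15->6, 19->7, 20->8, 26->9, 27->10.5, 27->10.5, 30->12
Step 2: Rank sum for X: R1 = 1 + 2 + 6 + 10.5 = 19.5.
Step 3: U_X = R1 - n1(n1+1)/2 = 19.5 - 4*5/2 = 19.5 - 10 = 9.5.
       U_Y = n1*n2 - U_X = 32 - 9.5 = 22.5.
Step 4: Ties are present, so use the tie-corrected normal approximation (with continuity correction) for the p-value.
Step 5: p-value = 0.307332; compare to alpha = 0.1. fail to reject H0.

U_X = 9.5, p = 0.307332, fail to reject H0 at alpha = 0.1.


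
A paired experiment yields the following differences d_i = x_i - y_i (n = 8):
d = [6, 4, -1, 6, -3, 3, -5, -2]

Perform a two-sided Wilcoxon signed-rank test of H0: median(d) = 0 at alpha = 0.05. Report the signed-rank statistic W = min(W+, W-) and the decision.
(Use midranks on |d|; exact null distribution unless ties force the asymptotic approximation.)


Step 1: Drop any zero differences (none here) and take |d_i|.
|d| = [6, 4, 1, 6, 3, 3, 5, 2]
Step 2: Midrank |d_i| (ties get averaged ranks).
ranks: |6|->7.5, |4|->5, |1|->1, |6|->7.5, |3|->3.5, |3|->3.5, |5|->6, |2|->2
Step 3: Attach original signs; sum ranks with positive sign and with negative sign.
W+ = 7.5 + 5 + 7.5 + 3.5 = 23.5
W- = 1 + 3.5 + 6 + 2 = 12.5
(Check: W+ + W- = 36 should equal n(n+1)/2 = 36.)
Step 4: Test statistic W = min(W+, W-) = 12.5.
Step 5: Ties in |d|, so use the tie-corrected normal approximation.
        E[W] = n(n+1)/4 = 8*9/4 = 18.
        Tie groups: |d|=3 (t=2), |d|=6 (t=2); sum(t^3 - t) = 12.
        Var[W] = n(n+1)(2n+1)/24 - sum(t^3-t)/48 = 1224/24 - 12/48 = 50.75.
        z = (W - E[W]) / sqrt(Var[W]) = (12.5 - 18) / 7.1239 = -0.7720.
        Two-sided p = 2*Phi(z) = 0.440086.
Step 6: alpha = 0.05. fail to reject H0.

W+ = 23.5, W- = 12.5, W = min = 12.5, p = 0.440086, fail to reject H0.


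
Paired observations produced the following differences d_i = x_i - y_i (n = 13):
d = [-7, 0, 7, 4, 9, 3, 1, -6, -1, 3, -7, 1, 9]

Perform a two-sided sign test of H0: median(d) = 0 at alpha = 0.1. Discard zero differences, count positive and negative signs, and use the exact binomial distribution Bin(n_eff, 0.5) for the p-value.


Step 1: Discard zero differences. Original n = 13; n_eff = number of nonzero differences = 12.
Nonzero differences (with sign): -7, +7, +4, +9, +3, +1, -6, -1, +3, -7, +1, +9
Step 2: Count signs: positive = 8, negative = 4.
Step 3: Under H0: P(positive) = 0.5, so the number of positives S ~ Bin(12, 0.5).
Step 4: Two-sided exact p-value = sum of Bin(12,0.5) probabilities at or below the observed probability = 0.387695.
Step 5: alpha = 0.1. fail to reject H0.

n_eff = 12, pos = 8, neg = 4, p = 0.387695, fail to reject H0.


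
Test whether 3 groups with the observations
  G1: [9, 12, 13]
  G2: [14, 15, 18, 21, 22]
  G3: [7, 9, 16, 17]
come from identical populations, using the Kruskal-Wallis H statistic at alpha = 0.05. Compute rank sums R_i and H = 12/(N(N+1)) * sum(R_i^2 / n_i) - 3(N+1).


Step 1: Combine all N = 12 observations and assign midranks.
sorted (value, group, rank): (7,G3,1), (9,G1,2.5), (9,G3,2.5), (12,G1,4), (13,G1,5), (14,G2,6), (15,G2,7), (16,G3,8), (17,G3,9), (18,G2,10), (21,G2,11), (22,G2,12)
Step 2: Sum ranks within each group.
R_1 = 11.5 (n_1 = 3)
R_2 = 46 (n_2 = 5)
R_3 = 20.5 (n_3 = 4)
Step 3: H = 12/(N(N+1)) * sum(R_i^2/n_i) - 3(N+1)
     = 12/(12*13) * (11.5^2/3 + 46^2/5 + 20.5^2/4) - 3*13
     = 0.076923 * 572.346 - 39
     = 5.026603.
Step 4: Ties present; correction factor C = 1 - 6/(12^3 - 12) = 0.996503. Corrected H = 5.026603 / 0.996503 = 5.044240.
Step 5: Under H0, H ~ chi^2(2); p-value = 0.080289.
Step 6: alpha = 0.05. fail to reject H0.

H = 5.0442, df = 2, p = 0.080289, fail to reject H0.


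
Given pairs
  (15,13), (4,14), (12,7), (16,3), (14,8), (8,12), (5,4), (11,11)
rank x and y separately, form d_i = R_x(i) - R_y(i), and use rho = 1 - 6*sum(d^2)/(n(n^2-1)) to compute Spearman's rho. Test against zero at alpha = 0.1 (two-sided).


Step 1: Rank x and y separately (midranks; no ties here).
rank(x): 15->7, 4->1, 12->5, 16->8, 14->6, 8->3, 5->2, 11->4
rank(y): 13->7, 14->8, 7->3, 3->1, 8->4, 12->6, 4->2, 11->5
Step 2: d_i = R_x(i) - R_y(i); compute d_i^2.
  (7-7)^2=0, (1-8)^2=49, (5-3)^2=4, (8-1)^2=49, (6-4)^2=4, (3-6)^2=9, (2-2)^2=0, (4-5)^2=1
sum(d^2) = 116.
Step 3: rho = 1 - 6*116 / (8*(8^2 - 1)) = 1 - 696/504 = -0.380952.
Step 4: Under H0, t = rho * sqrt((n-2)/(1-rho^2)) = -1.0092 ~ t(6).
Step 5: Two-sided p-value from the t-distribution with 6 df = 0.351813.
Step 6: alpha = 0.1. fail to reject H0.

rho = -0.3810, p = 0.351813, fail to reject H0 at alpha = 0.1.


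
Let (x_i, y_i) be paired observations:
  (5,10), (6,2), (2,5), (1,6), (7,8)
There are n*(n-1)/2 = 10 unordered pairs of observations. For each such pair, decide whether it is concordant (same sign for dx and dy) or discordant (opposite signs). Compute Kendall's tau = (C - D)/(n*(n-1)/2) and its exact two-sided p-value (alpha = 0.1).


Step 1: Enumerate the 10 unordered pairs (i,j) with i<j and classify each by sign(x_j-x_i) * sign(y_j-y_i).
  (1,2):dx=+1,dy=-8->D; (1,3):dx=-3,dy=-5->C; (1,4):dx=-4,dy=-4->C; (1,5):dx=+2,dy=-2->D
  (2,3):dx=-4,dy=+3->D; (2,4):dx=-5,dy=+4->D; (2,5):dx=+1,dy=+6->C; (3,4):dx=-1,dy=+1->D
  (3,5):dx=+5,dy=+3->C; (4,5):dx=+6,dy=+2->C
Step 2: C = 5, D = 5, total pairs = 10.
Step 3: tau = (C - D)/(n(n-1)/2) = (5 - 5)/10 = 0.000000.
Step 4: Exact two-sided p-value (enumerate n! = 120 permutations of y under H0): p = 1.000000.
Step 5: alpha = 0.1. fail to reject H0.

tau_b = 0.0000 (C=5, D=5), p = 1.000000, fail to reject H0.


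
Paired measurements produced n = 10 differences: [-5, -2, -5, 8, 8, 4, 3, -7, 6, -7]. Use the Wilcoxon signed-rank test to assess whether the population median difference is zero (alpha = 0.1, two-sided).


Step 1: Drop any zero differences (none here) and take |d_i|.
|d| = [5, 2, 5, 8, 8, 4, 3, 7, 6, 7]
Step 2: Midrank |d_i| (ties get averaged ranks).
ranks: |5|->4.5, |2|->1, |5|->4.5, |8|->9.5, |8|->9.5, |4|->3, |3|->2, |7|->7.5, |6|->6, |7|->7.5
Step 3: Attach original signs; sum ranks with positive sign and with negative sign.
W+ = 9.5 + 9.5 + 3 + 2 + 6 = 30
W- = 4.5 + 1 + 4.5 + 7.5 + 7.5 = 25
(Check: W+ + W- = 55 should equal n(n+1)/2 = 55.)
Step 4: Test statistic W = min(W+, W-) = 25.
Step 5: Ties in |d|, so use the tie-corrected normal approximation.
        E[W] = n(n+1)/4 = 10*11/4 = 27.5.
        Tie groups: |d|=5 (t=2), |d|=7 (t=2), |d|=8 (t=2); sum(t^3 - t) = 18.
        Var[W] = n(n+1)(2n+1)/24 - sum(t^3-t)/48 = 2310/24 - 18/48 = 95.875.
        z = (W - E[W]) / sqrt(Var[W]) = (25 - 27.5) / 9.7916 = -0.2553.
        Two-sided p = 2*Phi(z) = 0.798475.
Step 6: alpha = 0.1. fail to reject H0.

W+ = 30, W- = 25, W = min = 25, p = 0.798475, fail to reject H0.


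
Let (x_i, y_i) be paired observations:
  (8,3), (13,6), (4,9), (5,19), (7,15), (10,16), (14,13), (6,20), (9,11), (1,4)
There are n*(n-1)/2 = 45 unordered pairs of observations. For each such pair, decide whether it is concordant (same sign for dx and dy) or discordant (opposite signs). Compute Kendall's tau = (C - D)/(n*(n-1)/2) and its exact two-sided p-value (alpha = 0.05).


Step 1: Enumerate the 45 unordered pairs (i,j) with i<j and classify each by sign(x_j-x_i) * sign(y_j-y_i).
  (1,2):dx=+5,dy=+3->C; (1,3):dx=-4,dy=+6->D; (1,4):dx=-3,dy=+16->D; (1,5):dx=-1,dy=+12->D
  (1,6):dx=+2,dy=+13->C; (1,7):dx=+6,dy=+10->C; (1,8):dx=-2,dy=+17->D; (1,9):dx=+1,dy=+8->C
  (1,10):dx=-7,dy=+1->D; (2,3):dx=-9,dy=+3->D; (2,4):dx=-8,dy=+13->D; (2,5):dx=-6,dy=+9->D
  (2,6):dx=-3,dy=+10->D; (2,7):dx=+1,dy=+7->C; (2,8):dx=-7,dy=+14->D; (2,9):dx=-4,dy=+5->D
  (2,10):dx=-12,dy=-2->C; (3,4):dx=+1,dy=+10->C; (3,5):dx=+3,dy=+6->C; (3,6):dx=+6,dy=+7->C
  (3,7):dx=+10,dy=+4->C; (3,8):dx=+2,dy=+11->C; (3,9):dx=+5,dy=+2->C; (3,10):dx=-3,dy=-5->C
  (4,5):dx=+2,dy=-4->D; (4,6):dx=+5,dy=-3->D; (4,7):dx=+9,dy=-6->D; (4,8):dx=+1,dy=+1->C
  (4,9):dx=+4,dy=-8->D; (4,10):dx=-4,dy=-15->C; (5,6):dx=+3,dy=+1->C; (5,7):dx=+7,dy=-2->D
  (5,8):dx=-1,dy=+5->D; (5,9):dx=+2,dy=-4->D; (5,10):dx=-6,dy=-11->C; (6,7):dx=+4,dy=-3->D
  (6,8):dx=-4,dy=+4->D; (6,9):dx=-1,dy=-5->C; (6,10):dx=-9,dy=-12->C; (7,8):dx=-8,dy=+7->D
  (7,9):dx=-5,dy=-2->C; (7,10):dx=-13,dy=-9->C; (8,9):dx=+3,dy=-9->D; (8,10):dx=-5,dy=-16->C
  (9,10):dx=-8,dy=-7->C
Step 2: C = 23, D = 22, total pairs = 45.
Step 3: tau = (C - D)/(n(n-1)/2) = (23 - 22)/45 = 0.022222.
Step 4: Exact two-sided p-value (enumerate n! = 3628800 permutations of y under H0): p = 1.000000.
Step 5: alpha = 0.05. fail to reject H0.

tau_b = 0.0222 (C=23, D=22), p = 1.000000, fail to reject H0.


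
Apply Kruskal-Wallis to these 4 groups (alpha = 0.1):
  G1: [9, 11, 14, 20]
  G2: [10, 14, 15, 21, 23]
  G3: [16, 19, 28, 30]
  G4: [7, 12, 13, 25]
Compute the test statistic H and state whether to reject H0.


Step 1: Combine all N = 17 observations and assign midranks.
sorted (value, group, rank): (7,G4,1), (9,G1,2), (10,G2,3), (11,G1,4), (12,G4,5), (13,G4,6), (14,G1,7.5), (14,G2,7.5), (15,G2,9), (16,G3,10), (19,G3,11), (20,G1,12), (21,G2,13), (23,G2,14), (25,G4,15), (28,G3,16), (30,G3,17)
Step 2: Sum ranks within each group.
R_1 = 25.5 (n_1 = 4)
R_2 = 46.5 (n_2 = 5)
R_3 = 54 (n_3 = 4)
R_4 = 27 (n_4 = 4)
Step 3: H = 12/(N(N+1)) * sum(R_i^2/n_i) - 3(N+1)
     = 12/(17*18) * (25.5^2/4 + 46.5^2/5 + 54^2/4 + 27^2/4) - 3*18
     = 0.039216 * 1506.26 - 54
     = 5.069118.
Step 4: Ties present; correction factor C = 1 - 6/(17^3 - 17) = 0.998775. Corrected H = 5.069118 / 0.998775 = 5.075337.
Step 5: Under H0, H ~ chi^2(3); p-value = 0.166363.
Step 6: alpha = 0.1. fail to reject H0.

H = 5.0753, df = 3, p = 0.166363, fail to reject H0.


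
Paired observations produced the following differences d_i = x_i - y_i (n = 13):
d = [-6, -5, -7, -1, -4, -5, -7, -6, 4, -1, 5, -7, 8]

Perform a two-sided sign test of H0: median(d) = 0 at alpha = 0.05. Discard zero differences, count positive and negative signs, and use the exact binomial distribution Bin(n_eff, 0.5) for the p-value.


Step 1: Discard zero differences. Original n = 13; n_eff = number of nonzero differences = 13.
Nonzero differences (with sign): -6, -5, -7, -1, -4, -5, -7, -6, +4, -1, +5, -7, +8
Step 2: Count signs: positive = 3, negative = 10.
Step 3: Under H0: P(positive) = 0.5, so the number of positives S ~ Bin(13, 0.5).
Step 4: Two-sided exact p-value = sum of Bin(13,0.5) probabilities at or below the observed probability = 0.092285.
Step 5: alpha = 0.05. fail to reject H0.

n_eff = 13, pos = 3, neg = 10, p = 0.092285, fail to reject H0.


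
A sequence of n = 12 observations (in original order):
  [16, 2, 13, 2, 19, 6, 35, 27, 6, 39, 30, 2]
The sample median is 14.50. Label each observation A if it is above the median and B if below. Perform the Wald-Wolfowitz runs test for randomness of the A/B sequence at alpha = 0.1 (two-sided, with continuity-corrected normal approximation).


Step 1: Compute median = 14.50; label A = above, B = below.
Labels in order: ABBBABAABAAB  (n_A = 6, n_B = 6)
Step 2: Count runs R = 8.
Step 3: Under H0 (random ordering), E[R] = 2*n_A*n_B/(n_A+n_B) + 1 = 2*6*6/12 + 1 = 7.0000.
        Var[R] = 2*n_A*n_B*(2*n_A*n_B - n_A - n_B) / ((n_A+n_B)^2 * (n_A+n_B-1)) = 4320/1584 = 2.7273.
        SD[R] = 1.6514.
Step 4: Continuity-corrected z = (R - 0.5 - E[R]) / SD[R] = (8 - 0.5 - 7.0000) / 1.6514 = 0.3028.
Step 5: Two-sided p-value via normal approximation = 2*(1 - Phi(|z|)) = 0.762069.
Step 6: alpha = 0.1. fail to reject H0.

R = 8, z = 0.3028, p = 0.762069, fail to reject H0.


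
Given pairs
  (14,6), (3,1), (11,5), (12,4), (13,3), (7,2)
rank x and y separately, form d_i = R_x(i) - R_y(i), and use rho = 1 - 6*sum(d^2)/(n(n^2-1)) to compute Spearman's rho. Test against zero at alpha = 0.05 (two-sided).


Step 1: Rank x and y separately (midranks; no ties here).
rank(x): 14->6, 3->1, 11->3, 12->4, 13->5, 7->2
rank(y): 6->6, 1->1, 5->5, 4->4, 3->3, 2->2
Step 2: d_i = R_x(i) - R_y(i); compute d_i^2.
  (6-6)^2=0, (1-1)^2=0, (3-5)^2=4, (4-4)^2=0, (5-3)^2=4, (2-2)^2=0
sum(d^2) = 8.
Step 3: rho = 1 - 6*8 / (6*(6^2 - 1)) = 1 - 48/210 = 0.771429.
Step 4: Under H0, t = rho * sqrt((n-2)/(1-rho^2)) = 2.4247 ~ t(4).
Step 5: Two-sided p-value from the t-distribution with 4 df = 0.072397.
Step 6: alpha = 0.05. fail to reject H0.

rho = 0.7714, p = 0.072397, fail to reject H0 at alpha = 0.05.


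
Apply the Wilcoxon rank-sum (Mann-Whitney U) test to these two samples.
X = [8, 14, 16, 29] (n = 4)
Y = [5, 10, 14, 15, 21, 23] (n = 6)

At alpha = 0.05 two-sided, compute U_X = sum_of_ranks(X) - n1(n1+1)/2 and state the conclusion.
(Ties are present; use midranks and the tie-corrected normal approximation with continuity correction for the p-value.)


Step 1: Combine and sort all 10 observations; assign midranks.
sorted (value, group): (5,Y), (8,X), (10,Y), (14,X), (14,Y), (15,Y), (16,X), (21,Y), (23,Y), (29,X)
ranks: 5->1, 8->2, 10->3, 14->4.5, 14->4.5, 15->6, 16->7, 21->8, 23->9, 29->10
Step 2: Rank sum for X: R1 = 2 + 4.5 + 7 + 10 = 23.5.
Step 3: U_X = R1 - n1(n1+1)/2 = 23.5 - 4*5/2 = 23.5 - 10 = 13.5.
       U_Y = n1*n2 - U_X = 24 - 13.5 = 10.5.
Step 4: Ties are present, so use the tie-corrected normal approximation (with continuity correction) for the p-value.
Step 5: p-value = 0.830664; compare to alpha = 0.05. fail to reject H0.

U_X = 13.5, p = 0.830664, fail to reject H0 at alpha = 0.05.


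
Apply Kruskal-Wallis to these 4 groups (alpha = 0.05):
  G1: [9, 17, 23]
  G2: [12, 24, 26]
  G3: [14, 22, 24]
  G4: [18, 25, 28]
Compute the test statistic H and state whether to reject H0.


Step 1: Combine all N = 12 observations and assign midranks.
sorted (value, group, rank): (9,G1,1), (12,G2,2), (14,G3,3), (17,G1,4), (18,G4,5), (22,G3,6), (23,G1,7), (24,G2,8.5), (24,G3,8.5), (25,G4,10), (26,G2,11), (28,G4,12)
Step 2: Sum ranks within each group.
R_1 = 12 (n_1 = 3)
R_2 = 21.5 (n_2 = 3)
R_3 = 17.5 (n_3 = 3)
R_4 = 27 (n_4 = 3)
Step 3: H = 12/(N(N+1)) * sum(R_i^2/n_i) - 3(N+1)
     = 12/(12*13) * (12^2/3 + 21.5^2/3 + 17.5^2/3 + 27^2/3) - 3*13
     = 0.076923 * 547.167 - 39
     = 3.089744.
Step 4: Ties present; correction factor C = 1 - 6/(12^3 - 12) = 0.996503. Corrected H = 3.089744 / 0.996503 = 3.100585.
Step 5: Under H0, H ~ chi^2(3); p-value = 0.376375.
Step 6: alpha = 0.05. fail to reject H0.

H = 3.1006, df = 3, p = 0.376375, fail to reject H0.


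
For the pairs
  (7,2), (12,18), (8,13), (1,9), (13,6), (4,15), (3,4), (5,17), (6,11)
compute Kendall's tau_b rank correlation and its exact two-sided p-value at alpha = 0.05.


Step 1: Enumerate the 36 unordered pairs (i,j) with i<j and classify each by sign(x_j-x_i) * sign(y_j-y_i).
  (1,2):dx=+5,dy=+16->C; (1,3):dx=+1,dy=+11->C; (1,4):dx=-6,dy=+7->D; (1,5):dx=+6,dy=+4->C
  (1,6):dx=-3,dy=+13->D; (1,7):dx=-4,dy=+2->D; (1,8):dx=-2,dy=+15->D; (1,9):dx=-1,dy=+9->D
  (2,3):dx=-4,dy=-5->C; (2,4):dx=-11,dy=-9->C; (2,5):dx=+1,dy=-12->D; (2,6):dx=-8,dy=-3->C
  (2,7):dx=-9,dy=-14->C; (2,8):dx=-7,dy=-1->C; (2,9):dx=-6,dy=-7->C; (3,4):dx=-7,dy=-4->C
  (3,5):dx=+5,dy=-7->D; (3,6):dx=-4,dy=+2->D; (3,7):dx=-5,dy=-9->C; (3,8):dx=-3,dy=+4->D
  (3,9):dx=-2,dy=-2->C; (4,5):dx=+12,dy=-3->D; (4,6):dx=+3,dy=+6->C; (4,7):dx=+2,dy=-5->D
  (4,8):dx=+4,dy=+8->C; (4,9):dx=+5,dy=+2->C; (5,6):dx=-9,dy=+9->D; (5,7):dx=-10,dy=-2->C
  (5,8):dx=-8,dy=+11->D; (5,9):dx=-7,dy=+5->D; (6,7):dx=-1,dy=-11->C; (6,8):dx=+1,dy=+2->C
  (6,9):dx=+2,dy=-4->D; (7,8):dx=+2,dy=+13->C; (7,9):dx=+3,dy=+7->C; (8,9):dx=+1,dy=-6->D
Step 2: C = 20, D = 16, total pairs = 36.
Step 3: tau = (C - D)/(n(n-1)/2) = (20 - 16)/36 = 0.111111.
Step 4: Exact two-sided p-value (enumerate n! = 362880 permutations of y under H0): p = 0.761414.
Step 5: alpha = 0.05. fail to reject H0.

tau_b = 0.1111 (C=20, D=16), p = 0.761414, fail to reject H0.


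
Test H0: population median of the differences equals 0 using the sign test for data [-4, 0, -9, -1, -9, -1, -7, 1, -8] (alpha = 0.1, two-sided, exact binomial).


Step 1: Discard zero differences. Original n = 9; n_eff = number of nonzero differences = 8.
Nonzero differences (with sign): -4, -9, -1, -9, -1, -7, +1, -8
Step 2: Count signs: positive = 1, negative = 7.
Step 3: Under H0: P(positive) = 0.5, so the number of positives S ~ Bin(8, 0.5).
Step 4: Two-sided exact p-value = sum of Bin(8,0.5) probabilities at or below the observed probability = 0.070312.
Step 5: alpha = 0.1. reject H0.

n_eff = 8, pos = 1, neg = 7, p = 0.070312, reject H0.


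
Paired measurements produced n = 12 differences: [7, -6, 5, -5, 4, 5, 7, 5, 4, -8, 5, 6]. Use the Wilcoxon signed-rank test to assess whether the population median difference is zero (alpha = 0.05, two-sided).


Step 1: Drop any zero differences (none here) and take |d_i|.
|d| = [7, 6, 5, 5, 4, 5, 7, 5, 4, 8, 5, 6]
Step 2: Midrank |d_i| (ties get averaged ranks).
ranks: |7|->10.5, |6|->8.5, |5|->5, |5|->5, |4|->1.5, |5|->5, |7|->10.5, |5|->5, |4|->1.5, |8|->12, |5|->5, |6|->8.5
Step 3: Attach original signs; sum ranks with positive sign and with negative sign.
W+ = 10.5 + 5 + 1.5 + 5 + 10.5 + 5 + 1.5 + 5 + 8.5 = 52.5
W- = 8.5 + 5 + 12 = 25.5
(Check: W+ + W- = 78 should equal n(n+1)/2 = 78.)
Step 4: Test statistic W = min(W+, W-) = 25.5.
Step 5: Ties in |d|, so use the tie-corrected normal approximation.
        E[W] = n(n+1)/4 = 12*13/4 = 39.
        Tie groups: |d|=4 (t=2), |d|=5 (t=5), |d|=6 (t=2), |d|=7 (t=2); sum(t^3 - t) = 138.
        Var[W] = n(n+1)(2n+1)/24 - sum(t^3-t)/48 = 3900/24 - 138/48 = 159.625.
        z = (W - E[W]) / sqrt(Var[W]) = (25.5 - 39) / 12.6343 = -1.0685.
        Two-sided p = 2*Phi(z) = 0.285285.
Step 6: alpha = 0.05. fail to reject H0.

W+ = 52.5, W- = 25.5, W = min = 25.5, p = 0.285285, fail to reject H0.


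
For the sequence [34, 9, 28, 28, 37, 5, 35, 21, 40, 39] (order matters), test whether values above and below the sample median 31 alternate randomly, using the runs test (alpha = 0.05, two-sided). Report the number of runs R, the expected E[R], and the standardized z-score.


Step 1: Compute median = 31; label A = above, B = below.
Labels in order: ABBBABABAA  (n_A = 5, n_B = 5)
Step 2: Count runs R = 7.
Step 3: Under H0 (random ordering), E[R] = 2*n_A*n_B/(n_A+n_B) + 1 = 2*5*5/10 + 1 = 6.0000.
        Var[R] = 2*n_A*n_B*(2*n_A*n_B - n_A - n_B) / ((n_A+n_B)^2 * (n_A+n_B-1)) = 2000/900 = 2.2222.
        SD[R] = 1.4907.
Step 4: Continuity-corrected z = (R - 0.5 - E[R]) / SD[R] = (7 - 0.5 - 6.0000) / 1.4907 = 0.3354.
Step 5: Two-sided p-value via normal approximation = 2*(1 - Phi(|z|)) = 0.737316.
Step 6: alpha = 0.05. fail to reject H0.

R = 7, z = 0.3354, p = 0.737316, fail to reject H0.


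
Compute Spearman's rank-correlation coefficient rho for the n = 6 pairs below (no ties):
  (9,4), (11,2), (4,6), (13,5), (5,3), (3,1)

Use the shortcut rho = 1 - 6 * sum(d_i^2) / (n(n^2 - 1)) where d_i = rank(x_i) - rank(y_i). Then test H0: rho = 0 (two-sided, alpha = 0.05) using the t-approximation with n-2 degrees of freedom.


Step 1: Rank x and y separately (midranks; no ties here).
rank(x): 9->4, 11->5, 4->2, 13->6, 5->3, 3->1
rank(y): 4->4, 2->2, 6->6, 5->5, 3->3, 1->1
Step 2: d_i = R_x(i) - R_y(i); compute d_i^2.
  (4-4)^2=0, (5-2)^2=9, (2-6)^2=16, (6-5)^2=1, (3-3)^2=0, (1-1)^2=0
sum(d^2) = 26.
Step 3: rho = 1 - 6*26 / (6*(6^2 - 1)) = 1 - 156/210 = 0.257143.
Step 4: Under H0, t = rho * sqrt((n-2)/(1-rho^2)) = 0.5322 ~ t(4).
Step 5: Two-sided p-value from the t-distribution with 4 df = 0.622787.
Step 6: alpha = 0.05. fail to reject H0.

rho = 0.2571, p = 0.622787, fail to reject H0 at alpha = 0.05.


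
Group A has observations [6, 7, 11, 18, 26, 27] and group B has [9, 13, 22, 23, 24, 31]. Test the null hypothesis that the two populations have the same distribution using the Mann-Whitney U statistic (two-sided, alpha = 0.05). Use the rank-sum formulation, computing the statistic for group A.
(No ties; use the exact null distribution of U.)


Step 1: Combine and sort all 12 observations; assign midranks.
sorted (value, group): (6,X), (7,X), (9,Y), (11,X), (13,Y), (18,X), (22,Y), (23,Y), (24,Y), (26,X), (27,X), (31,Y)
ranks: 6->1, 7->2, 9->3, 11->4, 13->5, 18->6, 22->7, 23->8, 24->9, 26->10, 27->11, 31->12
Step 2: Rank sum for X: R1 = 1 + 2 + 4 + 6 + 10 + 11 = 34.
Step 3: U_X = R1 - n1(n1+1)/2 = 34 - 6*7/2 = 34 - 21 = 13.
       U_Y = n1*n2 - U_X = 36 - 13 = 23.
Step 4: No ties, so the exact null distribution of U (based on enumerating the C(12,6) = 924 equally likely rank assignments) gives the two-sided p-value.
Step 5: p-value = 0.484848; compare to alpha = 0.05. fail to reject H0.

U_X = 13, p = 0.484848, fail to reject H0 at alpha = 0.05.
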